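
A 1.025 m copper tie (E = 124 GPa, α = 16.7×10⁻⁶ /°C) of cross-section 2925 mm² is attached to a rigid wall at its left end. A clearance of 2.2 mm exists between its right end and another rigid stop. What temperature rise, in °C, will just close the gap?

ΔT ≈ 129 °C

The gap closes when αΔT L = 2.2 mm, since the tie is still unstressed at that instant.
So ΔT = g/(αL) = 2.2/(16.7×10⁻⁶ × 1025) = 128.5 °C.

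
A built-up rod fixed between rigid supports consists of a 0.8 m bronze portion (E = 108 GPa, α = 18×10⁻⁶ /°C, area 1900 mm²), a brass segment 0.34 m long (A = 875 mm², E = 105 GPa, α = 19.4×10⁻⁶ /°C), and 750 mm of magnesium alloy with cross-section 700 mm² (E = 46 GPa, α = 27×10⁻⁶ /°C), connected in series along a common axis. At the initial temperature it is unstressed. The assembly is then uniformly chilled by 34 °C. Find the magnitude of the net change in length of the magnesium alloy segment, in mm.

With the walls removed the bar would change length by δ_free = Σ αᵢΔT Lᵢ = 18×10⁻⁶×34×800 + 19.4×10⁻⁶×34×340 + 27×10⁻⁶×34×750 = 1.402 mm.
The rigid supports impose zero overall length change; the single axial force P common to all segments must satisfy P Σ Lᵢ/(AᵢEᵢ) = δ_free.
Σ Lᵢ/(AᵢEᵢ) = 800/(1900×108×10³) + 340/(875×105×10³) + 750/(700×46×10³) = 3.089×10⁻⁵ mm/N.
So P = 1.402 / 3.089×10⁻⁵ = 45.4 kN, tensile.
For the magnesium alloy segment, free thermal change = 27×10⁻⁶×34×750 = 0.6885 mm and elastic change from P = 45400×750/(700×46×10³) = 1.057 mm; these oppose, so the net change is 0.369 mm (segment lengthens).

|ΔL| ≈ 0.369 mm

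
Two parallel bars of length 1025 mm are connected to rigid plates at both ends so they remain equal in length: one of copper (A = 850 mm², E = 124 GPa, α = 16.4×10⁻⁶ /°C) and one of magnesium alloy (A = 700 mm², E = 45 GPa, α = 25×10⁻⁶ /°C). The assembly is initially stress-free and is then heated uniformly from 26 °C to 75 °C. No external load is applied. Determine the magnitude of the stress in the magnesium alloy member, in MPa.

σ ≈ 14.6 MPa (compressive)

Both members must finish at the same length. With the larger α, the magnesium alloy tends to over-expand; the plates restrain it, putting the magnesium alloy in compression and the copper in tension. With no external load the two internal forces are equal and opposite, magnitude P.
Setting the final lengths equal and cancelling L: (α₁ − α₂)ΔT = P/(A₁E₁) + P/(A₂E₂).
|α₁ − α₂|·ΔT = 8.6×10⁻⁶ × 49 = 0.0004214.
1/(A₁E₁) + 1/(A₂E₂) = 1/(850×124×10³) + 1/(700×45×10³) = 4.123×10⁻⁸ N⁻¹.
P = 0.0004214 / 4.123×10⁻⁸ = 10220 N = 10.22 kN.
σ_{magnesium alloy} = P/A₂ = 10220/700 = 14.6 MPa, compressive.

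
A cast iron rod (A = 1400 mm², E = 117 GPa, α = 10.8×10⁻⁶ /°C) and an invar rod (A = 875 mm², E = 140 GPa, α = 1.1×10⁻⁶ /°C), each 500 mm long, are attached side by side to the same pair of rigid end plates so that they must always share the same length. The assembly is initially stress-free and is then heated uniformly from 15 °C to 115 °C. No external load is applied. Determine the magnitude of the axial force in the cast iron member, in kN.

The cast iron has the larger α, so on heating it would change length more than the invar if both were free. The rigid plates force a common final length, so the cast iron is put into compression and the invar into tension, with equal and opposite forces P (no external load).
Compatibility of the two members (thermal + elastic change equal): (α₁ − α₂)ΔT = P·[1/(A₁E₁) + 1/(A₂E₂)].
|α₁ − α₂|·ΔT = 9.7×10⁻⁶ × 100 = 0.00097.
1/(A₁E₁) + 1/(A₂E₂) = 1/(1400×117×10³) + 1/(875×140×10³) = 1.427×10⁻⁸ N⁻¹.
So P = 0.00097 / 1.427×10⁻⁸ = 67.98 kN.

P ≈ 68 kN (compressive in the cast iron)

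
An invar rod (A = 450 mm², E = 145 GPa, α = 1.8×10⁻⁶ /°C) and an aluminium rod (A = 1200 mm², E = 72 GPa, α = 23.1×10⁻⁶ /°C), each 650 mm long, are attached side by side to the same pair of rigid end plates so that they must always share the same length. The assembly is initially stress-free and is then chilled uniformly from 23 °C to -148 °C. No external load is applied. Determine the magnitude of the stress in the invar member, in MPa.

σ ≈ 301 MPa (compressive)

Equilibrium of a rigid end plate with no external load gives equal and opposite internal forces ±P in the two members. Since α_{aluminium} > α_{invar}, cooling drives the aluminium into tension and the invar into compression.
Setting the final lengths equal and cancelling L: (α₁ − α₂)ΔT = P/(A₁E₁) + P/(A₂E₂).
|α₁ − α₂|·ΔT = 21.3×10⁻⁶ × 171 = 0.003642.
1/(A₁E₁) + 1/(A₂E₂) = 1/(450×145×10³) + 1/(1200×72×10³) = 2.69×10⁻⁸ N⁻¹.
P = 0.003642 / 2.69×10⁻⁸ = 135400 N = 135.4 kN.
σ_{invar} = P/A₁ = 135400/450 = 300.9 MPa, compressive.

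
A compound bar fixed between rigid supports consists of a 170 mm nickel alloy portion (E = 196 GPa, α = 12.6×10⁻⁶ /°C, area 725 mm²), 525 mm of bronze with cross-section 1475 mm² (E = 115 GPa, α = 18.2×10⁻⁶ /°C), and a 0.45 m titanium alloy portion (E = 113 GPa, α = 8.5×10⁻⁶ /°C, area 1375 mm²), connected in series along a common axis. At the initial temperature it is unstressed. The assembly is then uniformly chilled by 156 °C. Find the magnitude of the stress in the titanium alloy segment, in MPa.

With the walls removed the bar would change length by δ_free = Σ αᵢΔT Lᵢ = 12.6×10⁻⁶×156×170 + 18.2×10⁻⁶×156×525 + 8.5×10⁻⁶×156×450 = 2.421 mm.
Since the ends are fixed, an axial force P builds up, equal in every segment, with P · Σ Lᵢ/(AᵢEᵢ) = δ_free.
Σ Lᵢ/(AᵢEᵢ) = 170/(725×196×10³) + 525/(1475×115×10³) + 450/(1375×113×10³) = 7.188×10⁻⁶ mm/N.
Hence P = δ_free / Σ(L/AE) = 2.421/7.188×10⁻⁶ = 336.9 kN (tensile).
σ_{titanium alloy} = P / A = 336900 / 1375 = 245 MPa.

σ ≈ 245 MPa (tensile)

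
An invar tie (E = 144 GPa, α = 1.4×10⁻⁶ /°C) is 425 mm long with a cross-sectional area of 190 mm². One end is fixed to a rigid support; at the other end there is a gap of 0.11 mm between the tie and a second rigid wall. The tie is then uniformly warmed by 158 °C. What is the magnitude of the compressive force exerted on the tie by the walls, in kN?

Unrestrained expansion: δ_free = αΔT L = 1.4×10⁻⁶ × 158 × 425 = 0.09401 mm.
This is smaller than the 0.11 mm clearance, so the tie expands freely without reaching the stop — the stress is zero.

P ≈ 0 kN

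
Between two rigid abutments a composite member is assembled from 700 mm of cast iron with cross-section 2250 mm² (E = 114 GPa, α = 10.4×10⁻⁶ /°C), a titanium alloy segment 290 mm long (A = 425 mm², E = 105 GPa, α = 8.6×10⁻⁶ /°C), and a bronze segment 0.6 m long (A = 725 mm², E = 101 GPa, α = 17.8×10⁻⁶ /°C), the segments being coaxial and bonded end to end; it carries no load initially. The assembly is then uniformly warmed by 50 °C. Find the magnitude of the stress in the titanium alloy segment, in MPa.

σ ≈ 138 MPa (compressive)

With the walls removed the bar would change length by δ_free = Σ αᵢΔT Lᵢ = 10.4×10⁻⁶×50×700 + 8.6×10⁻⁶×50×290 + 17.8×10⁻⁶×50×600 = 1.023 mm.
The walls prevent any net length change, so an axial force P (same in every segment) develops. Compatibility: P · Σ Lᵢ/(AᵢEᵢ) = δ_free.
The series flexibility is Σ Lᵢ/(AᵢEᵢ) = 700/(2250×114×10³) + 290/(425×105×10³) + 600/(725×101×10³) = 1.742×10⁻⁵ mm/N.
Hence P = δ_free / Σ(L/AE) = 1.023/1.742×10⁻⁵ = 58.7 kN (compressive).
σ_{titanium alloy} = P / A = 58700 / 425 = 138.1 MPa.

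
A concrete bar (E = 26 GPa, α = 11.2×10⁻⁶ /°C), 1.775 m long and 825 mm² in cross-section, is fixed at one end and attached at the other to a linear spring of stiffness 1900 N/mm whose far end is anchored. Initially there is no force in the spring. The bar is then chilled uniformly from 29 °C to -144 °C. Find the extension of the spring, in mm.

δ ≈ 2.97 mm

Free thermal contraction: δ_free = αΔT L = 11.2×10⁻⁶ × 173 × 1775 = 3.439 mm.
Let P be the tensile force in the spring. The bar extends elastically by PL/(AE) and the spring stretches by P/k; together these equal δ_free.
P [ L/(AE) + 1/k ] = δ_free → P [ 1775/(825×26×10³) + 1/(1900) ] = 3.439.
P = 3.439 / 0.0006091 = 5647 N.
Spring extension = P/k = 5647/(1900) = 2.972 mm.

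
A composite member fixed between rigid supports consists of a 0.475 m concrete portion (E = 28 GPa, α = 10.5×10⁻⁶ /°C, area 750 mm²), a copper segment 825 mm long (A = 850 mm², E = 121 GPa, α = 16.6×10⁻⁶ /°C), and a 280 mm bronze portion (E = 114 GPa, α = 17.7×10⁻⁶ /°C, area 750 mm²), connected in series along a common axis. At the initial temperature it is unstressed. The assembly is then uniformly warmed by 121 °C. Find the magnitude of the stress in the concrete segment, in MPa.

σ ≈ 112 MPa (compressive)

With the walls removed the bar would change length by δ_free = Σ αᵢΔT Lᵢ = 10.5×10⁻⁶×121×475 + 16.6×10⁻⁶×121×825 + 17.7×10⁻⁶×121×280 = 2.86 mm.
The walls prevent any net length change, so an axial force P (same in every segment) develops. Compatibility: P · Σ Lᵢ/(AᵢEᵢ) = δ_free.
The series flexibility is Σ Lᵢ/(AᵢEᵢ) = 475/(750×28×10³) + 825/(850×121×10³) + 280/(750×114×10³) = 3.392×10⁻⁵ mm/N.
P = 2.86 / 3.392×10⁻⁵ = 84340 N = 84.34 kN, compressive.
σ_{concrete} = P / A = 84340 / 750 = 112.4 MPa.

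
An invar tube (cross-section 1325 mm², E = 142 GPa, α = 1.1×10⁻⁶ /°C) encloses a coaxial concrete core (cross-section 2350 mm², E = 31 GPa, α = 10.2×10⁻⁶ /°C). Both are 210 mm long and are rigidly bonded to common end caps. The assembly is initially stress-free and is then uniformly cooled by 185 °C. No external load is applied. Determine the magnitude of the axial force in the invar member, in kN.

Equilibrium of a rigid end plate with no external load gives equal and opposite internal forces ±P in the two members. Since α_{concrete} > α_{invar}, cooling drives the concrete into tension and the invar into compression.
Compatibility of the two members (thermal + elastic change equal): (α₁ − α₂)ΔT = P·[1/(A₁E₁) + 1/(A₂E₂)].
|α₁ − α₂|·ΔT = 9.1×10⁻⁶ × 185 = 0.001683.
1/(A₁E₁) + 1/(A₂E₂) = 1/(1325×142×10³) + 1/(2350×31×10³) = 1.904×10⁻⁸ N⁻¹.
So P = 0.001683 / 1.904×10⁻⁸ = 88.41 kN.

P ≈ 88.4 kN (compressive in the invar)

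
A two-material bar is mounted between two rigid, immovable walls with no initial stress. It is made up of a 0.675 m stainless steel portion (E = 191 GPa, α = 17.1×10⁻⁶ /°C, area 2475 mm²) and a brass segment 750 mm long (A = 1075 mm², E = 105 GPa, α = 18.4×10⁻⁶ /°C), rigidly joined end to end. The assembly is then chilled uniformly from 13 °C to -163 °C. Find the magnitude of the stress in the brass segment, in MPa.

Free thermal contraction of the whole bar: Σ αᵢΔT Lᵢ = 17.1×10⁻⁶×176×675 + 18.4×10⁻⁶×176×750 = 4.46 mm.
The walls prevent any net length change, so an axial force P (same in every segment) develops. Compatibility: P · Σ Lᵢ/(AᵢEᵢ) = δ_free.
Σ Lᵢ/(AᵢEᵢ) = 675/(2475×191×10³) + 750/(1075×105×10³) = 8.072×10⁻⁶ mm/N.
Hence P = δ_free / Σ(L/AE) = 4.46/8.072×10⁻⁶ = 552.5 kN (tensile).
σ_{brass} = P / A = 552500 / 1075 = 514 MPa.

σ ≈ 514 MPa (tensile)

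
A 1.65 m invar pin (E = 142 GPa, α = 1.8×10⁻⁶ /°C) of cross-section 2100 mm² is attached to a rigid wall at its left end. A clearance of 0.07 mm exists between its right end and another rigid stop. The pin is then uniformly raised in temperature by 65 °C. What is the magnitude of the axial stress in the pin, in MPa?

σ ≈ 10.6 MPa (compressive)

Free thermal elongation = αΔT L = 1.8×10⁻⁶ × 65 × 1650 = 0.193 mm.
This exceeds the 0.07 mm gap, so the wall pushes back. The portion of expansion that must be recovered elastically is δ_free − gap = 0.193 − 0.07 = 0.123 mm.
That suppressed elongation corresponds to σ = E·Δ/L = 142×10³ × 0.123/1650 = 10.59 MPa.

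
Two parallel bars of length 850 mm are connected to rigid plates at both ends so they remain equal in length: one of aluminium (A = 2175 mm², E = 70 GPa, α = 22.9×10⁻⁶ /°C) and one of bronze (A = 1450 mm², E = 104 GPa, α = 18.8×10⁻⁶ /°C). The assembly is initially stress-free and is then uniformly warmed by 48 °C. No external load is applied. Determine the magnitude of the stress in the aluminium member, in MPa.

σ ≈ 6.86 MPa (compressive)

Equilibrium of a rigid end plate with no external load gives equal and opposite internal forces ±P in the two members. Since α_{aluminium} > α_{bronze}, heating drives the aluminium into compression and the bronze into tension.
Compatibility of the two members (thermal + elastic change equal): (α₁ − α₂)ΔT = P·[1/(A₁E₁) + 1/(A₂E₂)].
|α₁ − α₂|·ΔT = 4.1×10⁻⁶ × 48 = 0.0001968.
1/(A₁E₁) + 1/(A₂E₂) = 1/(2175×70×10³) + 1/(1450×104×10³) = 1.32×10⁻⁸ N⁻¹.
So P = 0.0001968 / 1.32×10⁻⁸ = 14.91 kN.
σ_{aluminium} = P/A₁ = 14910/2175 = 6.855 MPa, compressive.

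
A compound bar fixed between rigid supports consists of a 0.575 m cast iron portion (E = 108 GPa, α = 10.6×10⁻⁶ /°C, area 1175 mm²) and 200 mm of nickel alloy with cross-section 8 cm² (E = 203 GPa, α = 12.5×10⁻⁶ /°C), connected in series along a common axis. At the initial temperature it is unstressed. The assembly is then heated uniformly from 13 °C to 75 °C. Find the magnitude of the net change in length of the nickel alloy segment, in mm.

|ΔL| ≈ 0.0411 mm

If the supports were absent, the total length change would be Σ αᵢΔT Lᵢ = 10.6×10⁻⁶×62×575 + 12.5×10⁻⁶×62×200 = 0.5329 mm.
The walls prevent any net length change, so an axial force P (same in every segment) develops. Compatibility: P · Σ Lᵢ/(AᵢEᵢ) = δ_free.
The series flexibility is Σ Lᵢ/(AᵢEᵢ) = 575/(1175×108×10³) + 200/(800×203×10³) = 5.763×10⁻⁶ mm/N.
So P = 0.5329 / 5.763×10⁻⁶ = 92.47 kN, compressive.
For the nickel alloy segment, free thermal change = 12.5×10⁻⁶×62×200 = 0.155 mm and elastic change from P = 92470×200/(800×203×10³) = 0.1139 mm; these oppose, so the net change is 0.0411 mm (segment lengthens).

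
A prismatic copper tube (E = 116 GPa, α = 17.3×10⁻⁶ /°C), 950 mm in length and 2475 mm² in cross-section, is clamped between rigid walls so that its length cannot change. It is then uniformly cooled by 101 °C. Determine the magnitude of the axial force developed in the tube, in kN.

Full restraint means ε = 0, so the stress is σ = EαΔT = 116×10³ × 17.3×10⁻⁶ × 101 = 202.7 MPa.
Then P = σA = 202.7 × 2475 mm² = 501.6 kN, tensile.

P ≈ 502 kN (tensile)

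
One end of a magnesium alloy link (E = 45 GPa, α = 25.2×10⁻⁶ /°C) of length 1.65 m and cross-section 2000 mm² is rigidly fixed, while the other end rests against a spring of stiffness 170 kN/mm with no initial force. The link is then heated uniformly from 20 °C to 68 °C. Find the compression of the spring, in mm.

Free thermal expansion: δ_free = αΔT L = 25.2×10⁻⁶ × 48 × 1650 = 1.996 mm.
Let P be the compressive force at the spring. The link shortens elastically by PL/(AE) and the spring compresses by P/k; together these equal δ_free.
P [ L/(AE) + 1/k ] = δ_free → P [ 1650/(2000×45×10³) + 1/(170×10³) ] = 1.996.
P = 1.996 / 2.422×10⁻⁵ = 82420 N.
Spring compression = P/k = 82420/(170×10³) = 0.4848 mm.

δ ≈ 0.485 mm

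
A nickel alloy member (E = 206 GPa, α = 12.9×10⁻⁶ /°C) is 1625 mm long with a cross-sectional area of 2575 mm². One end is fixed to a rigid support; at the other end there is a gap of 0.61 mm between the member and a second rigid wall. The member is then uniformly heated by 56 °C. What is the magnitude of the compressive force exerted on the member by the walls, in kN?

P ≈ 184 kN

Unrestrained expansion: δ_free = αΔT L = 12.9×10⁻⁶ × 56 × 1625 = 1.174 mm.
After closing the 0.61 mm clearance, 1.174 − 0.61 = 0.5639 mm of expansion remains to be suppressed by the wall.
That suppressed elongation corresponds to σ = E·Δ/L = 206×10³ × 0.5639/1625 = 71.49 MPa.
Force on the wall = σA = 71.49 × 2575 mm² = 184.1 kN.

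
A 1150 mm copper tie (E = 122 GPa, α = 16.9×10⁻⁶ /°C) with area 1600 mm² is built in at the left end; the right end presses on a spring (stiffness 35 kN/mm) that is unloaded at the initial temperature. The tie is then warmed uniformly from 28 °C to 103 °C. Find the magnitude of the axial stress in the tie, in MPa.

Free thermal expansion: δ_free = αΔT L = 16.9×10⁻⁶ × 75 × 1150 = 1.458 mm.
With a force P in the spring, the elastic change of the tie is PL/(AE) and that of the spring is P/k; compatibility requires their sum to equal δ_free.
P [ L/(AE) + 1/k ] = δ_free → P [ 1150/(1600×122×10³) + 1/(35×10³) ] = 1.458.
P = 1.458 / 3.446×10⁻⁵ = 42300 N.
σ = P/A = 42300/1600 = 26.43 MPa.

σ ≈ 26.4 MPa (compressive)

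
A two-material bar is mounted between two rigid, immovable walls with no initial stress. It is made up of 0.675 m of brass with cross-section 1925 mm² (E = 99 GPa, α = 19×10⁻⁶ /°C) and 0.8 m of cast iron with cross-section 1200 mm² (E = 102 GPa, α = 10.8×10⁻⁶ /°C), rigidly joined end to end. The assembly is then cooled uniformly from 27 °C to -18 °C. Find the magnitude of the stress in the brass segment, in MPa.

σ ≈ 49.8 MPa (tensile)

With the walls removed the bar would change length by δ_free = Σ αᵢΔT Lᵢ = 19×10⁻⁶×45×675 + 10.8×10⁻⁶×45×800 = 0.9659 mm.
The walls prevent any net length change, so an axial force P (same in every segment) develops. Compatibility: P · Σ Lᵢ/(AᵢEᵢ) = δ_free.
The series flexibility is Σ Lᵢ/(AᵢEᵢ) = 675/(1925×99×10³) + 800/(1200×102×10³) = 1.008×10⁻⁵ mm/N.
P = 0.9659 / 1.008×10⁻⁵ = 95850 N = 95.85 kN, tensile.
σ_{brass} = P / A = 95850 / 1925 = 49.79 MPa.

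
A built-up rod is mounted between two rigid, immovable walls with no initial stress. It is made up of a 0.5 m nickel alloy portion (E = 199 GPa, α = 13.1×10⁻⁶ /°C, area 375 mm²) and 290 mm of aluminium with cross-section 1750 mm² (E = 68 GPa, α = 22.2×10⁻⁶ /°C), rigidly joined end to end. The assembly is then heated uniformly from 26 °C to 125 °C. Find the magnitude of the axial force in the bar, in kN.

With the walls removed the bar would change length by δ_free = Σ αᵢΔT Lᵢ = 13.1×10⁻⁶×99×500 + 22.2×10⁻⁶×99×290 = 1.286 mm.
The rigid supports impose zero overall length change; the single axial force P common to all segments must satisfy P Σ Lᵢ/(AᵢEᵢ) = δ_free.
Σ Lᵢ/(AᵢEᵢ) = 500/(375×199×10³) + 290/(1750×68×10³) = 9.137×10⁻⁶ mm/N.
So P = 1.286 / 9.137×10⁻⁶ = 140.7 kN, compressive.

P ≈ 141 kN (compressive)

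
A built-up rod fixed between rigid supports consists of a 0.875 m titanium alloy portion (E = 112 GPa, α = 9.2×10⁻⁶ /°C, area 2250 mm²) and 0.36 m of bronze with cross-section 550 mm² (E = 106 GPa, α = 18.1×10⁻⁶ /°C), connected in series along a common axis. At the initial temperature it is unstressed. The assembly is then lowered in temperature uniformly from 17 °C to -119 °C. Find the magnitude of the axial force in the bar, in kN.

P ≈ 205 kN (tensile)

With the walls removed the bar would change length by δ_free = Σ αᵢΔT Lᵢ = 9.2×10⁻⁶×136×875 + 18.1×10⁻⁶×136×360 = 1.981 mm.
Since the ends are fixed, an axial force P builds up, equal in every segment, with P · Σ Lᵢ/(AᵢEᵢ) = δ_free.
The series flexibility is Σ Lᵢ/(AᵢEᵢ) = 875/(2250×112×10³) + 360/(550×106×10³) = 9.647×10⁻⁶ mm/N.
So P = 1.981 / 9.647×10⁻⁶ = 205.3 kN, tensile.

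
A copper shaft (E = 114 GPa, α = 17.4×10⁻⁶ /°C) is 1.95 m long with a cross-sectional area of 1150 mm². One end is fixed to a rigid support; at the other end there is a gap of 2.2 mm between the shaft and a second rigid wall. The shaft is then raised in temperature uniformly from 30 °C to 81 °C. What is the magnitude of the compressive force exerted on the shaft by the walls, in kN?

Unrestrained expansion: δ_free = αΔT L = 17.4×10⁻⁶ × 51 × 1950 = 1.73 mm.
Since δ_free = 1.73 mm is less than the 2.2 mm gap, the shaft never touches the wall. No axial force develops.

P ≈ 0 kN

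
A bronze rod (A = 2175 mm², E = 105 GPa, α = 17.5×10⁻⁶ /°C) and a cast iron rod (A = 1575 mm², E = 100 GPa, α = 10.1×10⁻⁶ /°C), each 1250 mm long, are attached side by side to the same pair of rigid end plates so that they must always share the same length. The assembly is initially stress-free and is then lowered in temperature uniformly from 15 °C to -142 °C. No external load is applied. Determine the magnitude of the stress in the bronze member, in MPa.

Equilibrium of a rigid end plate with no external load gives equal and opposite internal forces ±P in the two members. Since α_{bronze} > α_{cast iron}, cooling drives the bronze into tension and the cast iron into compression.
Setting the final lengths equal and cancelling L: (α₁ − α₂)ΔT = P/(A₁E₁) + P/(A₂E₂).
|α₁ − α₂|·ΔT = 7.4×10⁻⁶ × 157 = 0.001162.
1/(A₁E₁) + 1/(A₂E₂) = 1/(2175×105×10³) + 1/(1575×100×10³) = 1.073×10⁻⁸ N⁻¹.
P = 0.001162 / 1.073×10⁻⁸ = 108300 N = 108.3 kN.
σ_{bronze} = P/A₁ = 108300/2175 = 49.79 MPa, tensile.

σ ≈ 49.8 MPa (tensile)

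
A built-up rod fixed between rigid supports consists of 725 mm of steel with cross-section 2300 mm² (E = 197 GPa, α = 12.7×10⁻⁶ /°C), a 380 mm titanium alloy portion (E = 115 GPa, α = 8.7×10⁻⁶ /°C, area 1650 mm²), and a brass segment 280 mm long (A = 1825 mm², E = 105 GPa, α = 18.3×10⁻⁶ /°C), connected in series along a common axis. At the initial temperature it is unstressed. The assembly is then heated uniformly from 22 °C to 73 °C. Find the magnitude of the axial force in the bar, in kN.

Free thermal expansion of the whole bar: Σ αᵢΔT Lᵢ = 12.7×10⁻⁶×51×725 + 8.7×10⁻⁶×51×380 + 18.3×10⁻⁶×51×280 = 0.8995 mm.
Since the ends are fixed, an axial force P builds up, equal in every segment, with P · Σ Lᵢ/(AᵢEᵢ) = δ_free.
Σ Lᵢ/(AᵢEᵢ) = 725/(2300×197×10³) + 380/(1650×115×10³) + 280/(1825×105×10³) = 5.064×10⁻⁶ mm/N.
So P = 0.8995 / 5.064×10⁻⁶ = 177.6 kN, compressive.

P ≈ 178 kN (compressive)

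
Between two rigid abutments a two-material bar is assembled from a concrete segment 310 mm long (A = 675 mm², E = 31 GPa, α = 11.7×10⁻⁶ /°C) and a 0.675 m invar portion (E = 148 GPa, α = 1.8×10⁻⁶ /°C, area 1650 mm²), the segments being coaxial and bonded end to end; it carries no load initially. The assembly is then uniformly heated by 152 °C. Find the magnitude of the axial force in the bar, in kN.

P ≈ 41.9 kN (compressive)

With the walls removed the bar would change length by δ_free = Σ αᵢΔT Lᵢ = 11.7×10⁻⁶×152×310 + 1.8×10⁻⁶×152×675 = 0.736 mm.
The rigid supports impose zero overall length change; the single axial force P common to all segments must satisfy P Σ Lᵢ/(AᵢEᵢ) = δ_free.
Σ Lᵢ/(AᵢEᵢ) = 310/(675×31×10³) + 675/(1650×148×10³) = 1.758×10⁻⁵ mm/N.
Hence P = δ_free / Σ(L/AE) = 0.736/1.758×10⁻⁵ = 41.87 kN (compressive).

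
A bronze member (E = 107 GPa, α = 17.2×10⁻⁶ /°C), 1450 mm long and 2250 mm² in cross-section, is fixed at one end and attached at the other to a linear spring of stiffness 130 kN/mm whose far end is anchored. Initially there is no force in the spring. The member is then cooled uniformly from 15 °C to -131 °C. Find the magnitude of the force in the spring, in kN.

P ≈ 265 kN

Free thermal contraction: δ_free = αΔT L = 17.2×10⁻⁶ × 146 × 1450 = 3.641 mm.
With a force P in the spring, the elastic change of the member is PL/(AE) and that of the spring is P/k; compatibility requires their sum to equal δ_free.
P [ L/(AE) + 1/k ] = δ_free → P [ 1450/(2250×107×10³) + 1/(130×10³) ] = 3.641.
P = 3.641 / 1.372×10⁻⁵ = 265500 N.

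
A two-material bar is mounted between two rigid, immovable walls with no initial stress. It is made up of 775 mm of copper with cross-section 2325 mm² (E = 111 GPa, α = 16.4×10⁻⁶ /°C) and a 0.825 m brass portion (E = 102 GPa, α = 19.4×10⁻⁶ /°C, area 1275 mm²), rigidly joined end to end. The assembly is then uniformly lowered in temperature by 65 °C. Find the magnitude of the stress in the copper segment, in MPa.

Free thermal contraction of the whole bar: Σ αᵢΔT Lᵢ = 16.4×10⁻⁶×65×775 + 19.4×10⁻⁶×65×825 = 1.866 mm.
Since the ends are fixed, an axial force P builds up, equal in every segment, with P · Σ Lᵢ/(AᵢEᵢ) = δ_free.
The series flexibility is Σ Lᵢ/(AᵢEᵢ) = 775/(2325×111×10³) + 825/(1275×102×10³) = 9.347×10⁻⁶ mm/N.
P = 1.866 / 9.347×10⁻⁶ = 199700 N = 199.7 kN, tensile.
σ_{copper} = P / A = 199700 / 2325 = 85.89 MPa.

σ ≈ 85.9 MPa (tensile)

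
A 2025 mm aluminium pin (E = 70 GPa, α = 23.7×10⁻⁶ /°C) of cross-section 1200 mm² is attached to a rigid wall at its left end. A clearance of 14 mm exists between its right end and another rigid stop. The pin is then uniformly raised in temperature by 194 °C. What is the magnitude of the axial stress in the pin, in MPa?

Free thermal elongation = αΔT L = 23.7×10⁻⁶ × 194 × 2025 = 9.311 mm.
Since δ_free = 9.31 mm is less than the 14 mm gap, the pin never touches the wall. No axial force develops.

σ ≈ 0 MPa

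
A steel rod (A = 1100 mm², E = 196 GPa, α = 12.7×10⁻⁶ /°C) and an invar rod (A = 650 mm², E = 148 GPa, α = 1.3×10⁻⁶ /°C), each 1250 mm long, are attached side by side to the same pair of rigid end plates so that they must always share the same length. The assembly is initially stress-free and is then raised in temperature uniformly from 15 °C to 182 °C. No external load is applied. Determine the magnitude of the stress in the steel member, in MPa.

σ ≈ 115 MPa (compressive)

The steel has the larger α, so on heating it would change length more than the invar if both were free. The rigid plates force a common final length, so the steel is put into compression and the invar into tension, with equal and opposite forces P (no external load).
Compatibility of the two members (thermal + elastic change equal): (α₁ − α₂)ΔT = P·[1/(A₁E₁) + 1/(A₂E₂)].
|α₁ − α₂|·ΔT = 11.4×10⁻⁶ × 167 = 0.001904.
1/(A₁E₁) + 1/(A₂E₂) = 1/(1100×196×10³) + 1/(650×148×10³) = 1.503×10⁻⁸ N⁻¹.
So P = 0.001904 / 1.503×10⁻⁸ = 126.6 kN.
σ_{steel} = P/A₁ = 126600/1100 = 115.1 MPa, compressive.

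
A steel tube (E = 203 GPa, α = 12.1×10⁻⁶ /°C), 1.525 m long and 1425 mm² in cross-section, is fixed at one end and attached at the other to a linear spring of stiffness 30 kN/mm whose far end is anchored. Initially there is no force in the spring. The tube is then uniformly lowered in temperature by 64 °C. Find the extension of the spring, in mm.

The unrestrained thermal change is αΔT L = 12.1×10⁻⁶ × 64 × 1525 = 1.181 mm.
With a force P in the spring, the elastic change of the tube is PL/(AE) and that of the spring is P/k; compatibility requires their sum to equal δ_free.
So P = δ_free / [L/(AE) + 1/k] = 1.181 / [ 1525/(1425×203×10³) + 1/(30×10³) ].
P = 1.181 / 3.861×10⁻⁵ = 30590 N.
Spring extension = P/k = 30590/(30×10³) = 1.02 mm.

δ ≈ 1.02 mm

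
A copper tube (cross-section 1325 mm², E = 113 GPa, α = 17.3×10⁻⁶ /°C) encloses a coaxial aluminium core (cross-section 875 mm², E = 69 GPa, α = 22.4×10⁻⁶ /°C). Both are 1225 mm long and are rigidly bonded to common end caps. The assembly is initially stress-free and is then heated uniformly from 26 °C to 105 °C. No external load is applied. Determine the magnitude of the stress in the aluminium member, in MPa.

σ ≈ 19.8 MPa (compressive)

Both members must finish at the same length. With the larger α, the aluminium tends to over-expand; the plates restrain it, putting the aluminium in compression and the copper in tension. With no external load the two internal forces are equal and opposite, magnitude P.
Equating the net (thermal + elastic) strains gives |α₁ − α₂|·ΔT = P·[1/(A₁E₁) + 1/(A₂E₂)].
|α₁ − α₂|·ΔT = 5.1×10⁻⁶ × 79 = 0.0004029.
1/(A₁E₁) + 1/(A₂E₂) = 1/(1325×113×10³) + 1/(875×69×10³) = 2.324×10⁻⁸ N⁻¹.
So P = 0.0004029 / 2.324×10⁻⁸ = 17.33 kN.
σ_{aluminium} = P/A₂ = 17330/875 = 19.81 MPa, compressive.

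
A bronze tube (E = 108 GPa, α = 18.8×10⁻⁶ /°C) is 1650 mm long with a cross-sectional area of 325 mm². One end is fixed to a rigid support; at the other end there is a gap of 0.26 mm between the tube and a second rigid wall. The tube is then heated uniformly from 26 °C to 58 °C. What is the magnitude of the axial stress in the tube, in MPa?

σ ≈ 48 MPa (compressive)

Unrestrained expansion: δ_free = αΔT L = 18.8×10⁻⁶ × 32 × 1650 = 0.9926 mm.
After closing the 0.26 mm clearance, 0.9926 − 0.26 = 0.7326 mm of expansion remains to be suppressed by the wall.
Compatibility: PL/(AE) = 0.7326 mm, so σ = P/A = E × (0.7326/1650) = 47.95 MPa.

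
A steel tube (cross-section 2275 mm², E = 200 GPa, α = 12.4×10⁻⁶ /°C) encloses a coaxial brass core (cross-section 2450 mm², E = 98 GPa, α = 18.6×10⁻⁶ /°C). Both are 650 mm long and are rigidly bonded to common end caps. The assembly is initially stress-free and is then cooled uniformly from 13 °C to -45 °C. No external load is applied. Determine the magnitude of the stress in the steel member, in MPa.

σ ≈ 24.8 MPa (compressive)

The brass has the larger α, so on cooling it would change length more than the steel if both were free. The rigid plates force a common final length, so the brass is put into tension and the steel into compression, with equal and opposite forces P (no external load).
Setting the final lengths equal and cancelling L: (α₁ − α₂)ΔT = P/(A₁E₁) + P/(A₂E₂).
|α₁ − α₂|·ΔT = 6.2×10⁻⁶ × 58 = 0.0003596.
1/(A₁E₁) + 1/(A₂E₂) = 1/(2275×200×10³) + 1/(2450×98×10³) = 6.363×10⁻⁹ N⁻¹.
P = 0.0003596 / 6.363×10⁻⁹ = 56520 N = 56.52 kN.
σ_{steel} = P/A₁ = 56520/2275 = 24.84 MPa, compressive.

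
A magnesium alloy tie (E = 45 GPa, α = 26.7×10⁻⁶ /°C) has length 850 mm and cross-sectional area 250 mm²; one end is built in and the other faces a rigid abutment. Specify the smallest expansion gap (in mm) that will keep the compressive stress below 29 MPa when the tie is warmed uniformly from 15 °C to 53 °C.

Free expansion if unrestrained: δ_free = αΔT L = 26.7×10⁻⁶ × 38 × 850 = 0.8624 mm.
A stress of 29 MPa corresponds to the wall pushing the tie back by σL/E = 29×850/(45×10³) = 0.5478 mm.
The gap must absorb the remainder: g_min = 0.8624 − 0.5478 = 0.3146 mm.

g ≈ 0.315 mm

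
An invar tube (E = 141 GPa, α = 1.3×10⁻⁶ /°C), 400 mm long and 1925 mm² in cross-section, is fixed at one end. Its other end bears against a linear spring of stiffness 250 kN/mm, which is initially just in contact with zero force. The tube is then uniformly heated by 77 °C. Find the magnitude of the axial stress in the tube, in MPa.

σ ≈ 3.8 MPa (compressive)

The unrestrained thermal change is αΔT L = 1.3×10⁻⁶ × 77 × 400 = 0.04004 mm.
With a force P in the spring, the elastic change of the tube is PL/(AE) and that of the spring is P/k; compatibility requires their sum to equal δ_free.
So P = δ_free / [L/(AE) + 1/k] = 0.04004 / [ 400/(1925×141×10³) + 1/(250×10³) ].
P = 0.04004 / 5.474×10⁻⁶ = 7315 N.
σ = P/A = 7315/1925 = 3.8 MPa.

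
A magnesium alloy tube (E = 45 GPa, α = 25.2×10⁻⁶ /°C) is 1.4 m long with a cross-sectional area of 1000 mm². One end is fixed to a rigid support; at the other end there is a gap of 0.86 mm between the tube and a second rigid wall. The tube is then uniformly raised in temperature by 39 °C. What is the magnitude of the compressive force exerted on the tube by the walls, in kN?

P ≈ 16.6 kN

If the wall were absent the tube would grow by αΔT L = 25.2×10⁻⁶ × 39 × 1400 = 1.376 mm.
This exceeds the 0.86 mm gap, so the wall pushes back. The portion of expansion that must be recovered elastically is δ_free − gap = 1.376 − 0.86 = 0.5159 mm.
So σ = E(δ_free − g)/L = 45×10³ × 0.5159/1400 = 16.58 MPa.
P = σA = 16.58 × 1000 = 16.58 kN.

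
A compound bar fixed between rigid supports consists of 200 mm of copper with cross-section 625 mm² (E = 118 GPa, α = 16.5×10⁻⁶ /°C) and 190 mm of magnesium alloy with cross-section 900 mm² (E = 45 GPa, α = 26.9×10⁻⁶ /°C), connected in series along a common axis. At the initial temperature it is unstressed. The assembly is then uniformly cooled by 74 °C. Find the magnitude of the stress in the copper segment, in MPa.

With the walls removed the bar would change length by δ_free = Σ αᵢΔT Lᵢ = 16.5×10⁻⁶×74×200 + 26.9×10⁻⁶×74×190 = 0.6224 mm.
The walls prevent any net length change, so an axial force P (same in every segment) develops. Compatibility: P · Σ Lᵢ/(AᵢEᵢ) = δ_free.
The series flexibility is Σ Lᵢ/(AᵢEᵢ) = 200/(625×118×10³) + 190/(900×45×10³) = 7.403×10⁻⁶ mm/N.
Hence P = δ_free / Σ(L/AE) = 0.6224/7.403×10⁻⁶ = 84.07 kN (tensile).
σ_{copper} = P / A = 84070 / 625 = 134.5 MPa.

σ ≈ 135 MPa (tensile)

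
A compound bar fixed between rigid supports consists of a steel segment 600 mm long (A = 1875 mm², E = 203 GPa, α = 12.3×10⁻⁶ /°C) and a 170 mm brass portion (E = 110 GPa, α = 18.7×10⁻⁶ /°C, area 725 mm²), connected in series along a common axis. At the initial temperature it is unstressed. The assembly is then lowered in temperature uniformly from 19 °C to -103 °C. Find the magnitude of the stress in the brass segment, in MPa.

If the supports were absent, the total length change would be Σ αᵢΔT Lᵢ = 12.3×10⁻⁶×122×600 + 18.7×10⁻⁶×122×170 = 1.288 mm.
The rigid supports impose zero overall length change; the single axial force P common to all segments must satisfy P Σ Lᵢ/(AᵢEᵢ) = δ_free.
Σ Lᵢ/(AᵢEᵢ) = 600/(1875×203×10³) + 170/(725×110×10³) = 3.708×10⁻⁶ mm/N.
Hence P = δ_free / Σ(L/AE) = 1.288/3.708×10⁻⁶ = 347.4 kN (tensile).
σ_{brass} = P / A = 347400 / 725 = 479.2 MPa.

σ ≈ 479 MPa (tensile)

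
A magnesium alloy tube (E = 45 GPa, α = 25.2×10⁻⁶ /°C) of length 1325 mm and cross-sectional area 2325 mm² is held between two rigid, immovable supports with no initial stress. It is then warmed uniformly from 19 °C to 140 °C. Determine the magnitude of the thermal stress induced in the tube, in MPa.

Because both ends are immovable the net strain is zero, and the suppressed thermal strain is αΔT = 25.2×10⁻⁶ × 121 = 3049.2×10⁻⁶.
σ = EαΔT = 45×10³ × 25.2×10⁻⁶ × 121 = 137.2 MPa (compressive; the tube is trying to expand).

σ ≈ 137 MPa (compressive)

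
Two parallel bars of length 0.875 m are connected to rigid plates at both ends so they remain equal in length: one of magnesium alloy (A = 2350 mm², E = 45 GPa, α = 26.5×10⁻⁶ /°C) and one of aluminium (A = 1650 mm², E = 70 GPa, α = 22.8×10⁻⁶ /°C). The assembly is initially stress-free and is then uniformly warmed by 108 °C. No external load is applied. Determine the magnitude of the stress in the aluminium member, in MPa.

The magnesium alloy has the larger α, so on heating it would change length more than the aluminium if both were free. The rigid plates force a common final length, so the magnesium alloy is put into compression and the aluminium into tension, with equal and opposite forces P (no external load).
Compatibility of the two members (thermal + elastic change equal): (α₁ − α₂)ΔT = P·[1/(A₁E₁) + 1/(A₂E₂)].
|α₁ − α₂|·ΔT = 3.7×10⁻⁶ × 108 = 0.0003996.
1/(A₁E₁) + 1/(A₂E₂) = 1/(2350×45×10³) + 1/(1650×70×10³) = 1.811×10⁻⁸ N⁻¹.
So P = 0.0003996 / 1.811×10⁻⁸ = 22.06 kN.
σ_{aluminium} = P/A₂ = 22060/1650 = 13.37 MPa, tensile.

σ ≈ 13.4 MPa (tensile)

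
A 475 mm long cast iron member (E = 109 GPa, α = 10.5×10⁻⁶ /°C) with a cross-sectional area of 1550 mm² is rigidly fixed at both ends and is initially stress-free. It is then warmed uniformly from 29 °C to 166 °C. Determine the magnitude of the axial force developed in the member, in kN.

P ≈ 243 kN (compressive)

With zero net strain, σ = E·αΔT = 109 GPa × 10.5×10⁻⁶ × 137 = 156.8 MPa.
Then P = σA = 156.8 × 1550 mm² = 243 kN, compressive.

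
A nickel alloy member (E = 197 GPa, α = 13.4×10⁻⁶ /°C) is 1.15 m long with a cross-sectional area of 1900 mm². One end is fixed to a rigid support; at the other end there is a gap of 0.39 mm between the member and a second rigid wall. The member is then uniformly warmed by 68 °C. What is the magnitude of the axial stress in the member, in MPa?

σ ≈ 113 MPa (compressive)

Free thermal elongation = αΔT L = 13.4×10⁻⁶ × 68 × 1150 = 1.048 mm.
The gap closes (δ_free > 0.39 mm) and the wall then resists a further 1.048 − 0.39 = 0.6579 mm of expansion.
So σ = E(δ_free − g)/L = 197×10³ × 0.6579/1150 = 112.7 MPa.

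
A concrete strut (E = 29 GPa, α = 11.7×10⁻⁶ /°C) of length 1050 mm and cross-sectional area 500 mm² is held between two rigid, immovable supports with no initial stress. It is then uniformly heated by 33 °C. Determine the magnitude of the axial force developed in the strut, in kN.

P ≈ 5.6 kN (compressive)

The ends cannot move, so σ = EαΔT = 29×10³ × 11.7×10⁻⁶ × 33 = 11.2 MPa.
Axial force P = σA = 11.2 × 500 = 5598 N = 5.598 kN, compressive.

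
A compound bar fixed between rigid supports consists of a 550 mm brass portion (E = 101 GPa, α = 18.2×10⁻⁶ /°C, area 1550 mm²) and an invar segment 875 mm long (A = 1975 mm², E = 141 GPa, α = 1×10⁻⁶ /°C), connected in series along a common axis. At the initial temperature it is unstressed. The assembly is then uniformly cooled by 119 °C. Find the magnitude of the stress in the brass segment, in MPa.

σ ≈ 126 MPa (tensile)

If the supports were absent, the total length change would be Σ αᵢΔT Lᵢ = 18.2×10⁻⁶×119×550 + 1×10⁻⁶×119×875 = 1.295 mm.
The rigid supports impose zero overall length change; the single axial force P common to all segments must satisfy P Σ Lᵢ/(AᵢEᵢ) = δ_free.
Σ Lᵢ/(AᵢEᵢ) = 550/(1550×101×10³) + 875/(1975×141×10³) = 6.655×10⁻⁶ mm/N.
So P = 1.295 / 6.655×10⁻⁶ = 194.6 kN, tensile.
σ_{brass} = P / A = 194600 / 1550 = 125.6 MPa.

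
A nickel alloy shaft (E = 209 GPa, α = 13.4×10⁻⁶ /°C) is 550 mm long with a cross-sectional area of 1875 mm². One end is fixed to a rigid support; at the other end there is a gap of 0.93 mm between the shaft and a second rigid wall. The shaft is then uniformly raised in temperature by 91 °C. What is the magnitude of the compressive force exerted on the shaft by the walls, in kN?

P ≈ 0 kN

If the wall were absent the shaft would grow by αΔT L = 13.4×10⁻⁶ × 91 × 550 = 0.6707 mm.
Since δ_free = 0.671 mm is less than the 0.93 mm gap, the shaft never touches the wall. No axial force develops.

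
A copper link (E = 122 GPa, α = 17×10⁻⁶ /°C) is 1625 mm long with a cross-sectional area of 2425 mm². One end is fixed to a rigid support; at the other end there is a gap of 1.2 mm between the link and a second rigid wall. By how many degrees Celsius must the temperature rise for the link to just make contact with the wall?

Contact occurs when the free expansion equals the gap: αΔT L = 1.2 mm.
ΔT = 1.2 / (17×10⁻⁶ × 1625) = 43.44 °C.

ΔT ≈ 43.4 °C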